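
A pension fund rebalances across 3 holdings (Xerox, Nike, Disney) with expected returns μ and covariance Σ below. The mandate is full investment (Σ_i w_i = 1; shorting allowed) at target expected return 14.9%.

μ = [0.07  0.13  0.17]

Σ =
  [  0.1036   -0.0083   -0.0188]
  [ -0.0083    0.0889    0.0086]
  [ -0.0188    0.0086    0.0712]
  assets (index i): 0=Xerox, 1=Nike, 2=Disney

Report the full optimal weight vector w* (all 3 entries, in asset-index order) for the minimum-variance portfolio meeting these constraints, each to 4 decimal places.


0.1117  0.2457  0.6426

g=Σ⁻¹μ = [1.2461  1.3314  2.5559]
h=Σ⁻¹𝟙 = [13.4835  10.9321  16.2847]
a=μᵀg=0.694811  b=𝟙ᵀg=5.133424  c=𝟙ᵀh=40.700336  D=ac−b²=1.926989
λ₁=(c·0.149−b)/D = (40.700336·0.149−5.133424)/1.926989 = 0.483099
λ₂=(a−b·0.149)/D = (0.694811−5.133424·0.149)/1.926989 = -0.036362
w* = 0.483099·g + -0.036362·h:
  w_0 = 0.483099·1.2461 + -0.036362·13.4835 = 0.1117  (Xerox)
  w_1 = 0.483099·1.3314 + -0.036362·10.9321 = 0.2457  (Nike)
  w_2 = 0.483099·2.5559 + -0.036362·16.2847 = 0.6426  (Disney)
Σw_i=1.0000  μᵀw=0.1490
σ²=wᵀΣw=λ₁·μ_p+λ₂ = 0.483099·0.149 + -0.036362 = 0.035620 ≈ 0.0356


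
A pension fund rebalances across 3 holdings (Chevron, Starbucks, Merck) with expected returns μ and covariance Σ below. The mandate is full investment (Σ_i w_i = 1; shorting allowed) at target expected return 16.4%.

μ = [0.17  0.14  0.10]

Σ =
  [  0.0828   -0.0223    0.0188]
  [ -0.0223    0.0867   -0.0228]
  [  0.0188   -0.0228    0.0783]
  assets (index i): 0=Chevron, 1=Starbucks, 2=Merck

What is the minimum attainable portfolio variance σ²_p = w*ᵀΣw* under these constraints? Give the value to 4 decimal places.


0.0404

g=Σ⁻¹μ = [2.4285  2.6228  1.4578]
h=Σ⁻¹𝟙 = [13.7961  19.0270  14.9993]
a=μᵀg=0.925811  b=𝟙ᵀg=6.509038  c=𝟙ᵀh=47.822358  D=ac−b²=1.906868
λ₁=(c·0.164−b)/D = (47.822358·0.164−6.509038)/1.906868 = 0.699487
λ₂=(a−b·0.164)/D = (0.925811−6.509038·0.164)/1.906868 = -0.074295
w* = 0.699487·g + -0.074295·h:
  w_0 = 0.699487·2.4285 + -0.074295·13.7961 = 0.6737  (Chevron)
  w_1 = 0.699487·2.6228 + -0.074295·19.0270 = 0.4210  (Starbucks)
  w_2 = 0.699487·1.4578 + -0.074295·14.9993 = -0.0947  (Merck)
Σw_i=1.0000  μᵀw=0.1640
σ²=wᵀΣw=λ₁·μ_p+λ₂ = 0.699487·0.164 + -0.074295 = 0.040420 ≈ 0.0404


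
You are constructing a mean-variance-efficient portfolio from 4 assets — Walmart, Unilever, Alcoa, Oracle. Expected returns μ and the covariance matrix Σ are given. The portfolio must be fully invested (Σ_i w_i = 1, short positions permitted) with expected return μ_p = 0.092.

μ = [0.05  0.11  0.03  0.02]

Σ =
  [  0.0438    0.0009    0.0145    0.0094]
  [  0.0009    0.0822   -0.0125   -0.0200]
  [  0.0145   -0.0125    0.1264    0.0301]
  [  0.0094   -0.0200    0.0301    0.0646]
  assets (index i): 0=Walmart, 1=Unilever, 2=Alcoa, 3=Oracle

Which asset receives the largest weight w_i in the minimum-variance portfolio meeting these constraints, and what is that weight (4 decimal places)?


u=Σ⁻¹μ = [0.9425  1.4873  0.1413  0.5671]
v=Σ⁻¹𝟙 = [17.7945  16.4891  3.6167  16.3104]
a=μᵀu=0.226314  b=𝟙ᵀu=3.138232  c=𝟙ᵀv=54.210661  D=ac−b²=2.420119
λ₁=(c·0.092−b)/D = (54.210661·0.092−3.138232)/2.420119 = 0.764074
λ₂=(a−b·0.092)/D = (0.226314−3.138232·0.092)/2.420119 = -0.025785
w* = 0.764074·u + -0.025785·v:
  w_0 = 0.764074·0.9425 + -0.025785·17.7945 = 0.2613  (Walmart)
  w_1 = 0.764074·1.4873 + -0.025785·16.4891 = 0.7113  (Unilever)
  w_2 = 0.764074·0.1413 + -0.025785·3.6167 = 0.0147  (Alcoa)
  w_3 = 0.764074·0.5671 + -0.025785·16.3104 = 0.0127  (Oracle)
Σw_i=1.0000  μᵀw=0.0920
σ²=wᵀΣw=λ₁·μ_p+λ₂ = 0.764074·0.092 + -0.025785 = 0.044509 ≈ 0.0445

Unilever (0.7113)


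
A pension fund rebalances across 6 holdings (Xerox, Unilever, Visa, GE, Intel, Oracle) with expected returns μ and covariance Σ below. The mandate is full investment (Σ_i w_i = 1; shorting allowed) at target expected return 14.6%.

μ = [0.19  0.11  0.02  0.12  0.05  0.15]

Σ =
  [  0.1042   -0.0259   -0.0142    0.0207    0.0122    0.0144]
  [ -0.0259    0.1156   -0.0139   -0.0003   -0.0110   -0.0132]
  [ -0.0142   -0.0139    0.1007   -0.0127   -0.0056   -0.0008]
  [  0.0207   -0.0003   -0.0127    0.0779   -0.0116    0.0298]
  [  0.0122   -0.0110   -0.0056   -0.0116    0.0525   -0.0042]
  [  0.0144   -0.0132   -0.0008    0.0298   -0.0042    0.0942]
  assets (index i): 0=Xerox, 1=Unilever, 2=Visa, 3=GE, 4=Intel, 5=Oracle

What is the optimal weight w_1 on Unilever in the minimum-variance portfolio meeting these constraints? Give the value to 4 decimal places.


x=Σ⁻¹μ = [1.8735  1.7564  0.8973  0.8736  1.2810  1.3405]
y=Σ⁻¹𝟙 = [8.9251  16.1126  16.6687  13.8781  25.8671  8.4137]
a=μᵀx=0.937072  b=𝟙ᵀx=8.022326  c=𝟙ᵀy=89.865397  D=ac−b²=19.852587
λ₁=(c·0.146−b)/D = (89.865397·0.146−8.022326)/19.852587 = 0.256794
λ₂=(a−b·0.146)/D = (0.937072−8.022326·0.146)/19.852587 = -0.011796
w* = 0.256794·x + -0.011796·y:
  w_0 = 0.256794·1.8735 + -0.011796·8.9251 = 0.3758  (Xerox)
  w_1 = 0.256794·1.7564 + -0.011796·16.1126 = 0.2610  (Unilever)
  w_2 = 0.256794·0.8973 + -0.011796·16.6687 = 0.0338  (Visa)
  w_3 = 0.256794·0.8736 + -0.011796·13.8781 = 0.0606  (GE)
  w_4 = 0.256794·1.2810 + -0.011796·25.8671 = 0.0238  (Intel)
  w_5 = 0.256794·1.3405 + -0.011796·8.4137 = 0.2450  (Oracle)
Σw_i=1.0000  μᵀw=0.1460
σ²=wᵀΣw=λ₁·μ_p+λ₂ = 0.256794·0.146 + -0.011796 = 0.025696 ≈ 0.0257

0.2610


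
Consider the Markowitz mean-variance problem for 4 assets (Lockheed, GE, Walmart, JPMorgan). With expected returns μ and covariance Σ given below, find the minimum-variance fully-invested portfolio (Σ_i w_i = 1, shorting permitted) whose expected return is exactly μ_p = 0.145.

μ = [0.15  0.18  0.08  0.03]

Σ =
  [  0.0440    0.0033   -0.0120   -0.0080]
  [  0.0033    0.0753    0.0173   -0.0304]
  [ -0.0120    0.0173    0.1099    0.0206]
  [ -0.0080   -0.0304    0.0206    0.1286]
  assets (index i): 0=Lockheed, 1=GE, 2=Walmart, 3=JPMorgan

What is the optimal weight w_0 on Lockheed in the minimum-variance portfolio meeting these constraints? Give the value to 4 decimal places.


u=Σ⁻¹μ = [3.5438  2.4969  0.5424  0.9571]
v=Σ⁻¹𝟙 = [25.7206  15.2459  7.2936  11.8118]
a=μᵀu=1.053117  b=𝟙ᵀu=7.540203  c=𝟙ᵀv=60.071932  D=ac−b²=6.408093
λ₁=(c·0.145−b)/D = (60.071932·0.145−7.540203)/6.408093 = 0.182617
λ₂=(a−b·0.145)/D = (1.053117−7.540203·0.145)/6.408093 = -0.006275
w* = 0.182617·u + -0.006275·v:
  w_0 = 0.182617·3.5438 + -0.006275·25.7206 = 0.4857  (Lockheed)
  w_1 = 0.182617·2.4969 + -0.006275·15.2459 = 0.3603  (GE)
  w_2 = 0.182617·0.5424 + -0.006275·7.2936 = 0.0533  (Walmart)
  w_3 = 0.182617·0.9571 + -0.006275·11.8118 = 0.1007  (JPMorgan)
Σw_i=1.0000  μᵀw=0.1450
σ²=wᵀΣw=λ₁·μ_p+λ₂ = 0.182617·0.145 + -0.006275 = 0.020204 ≈ 0.0202

0.4857


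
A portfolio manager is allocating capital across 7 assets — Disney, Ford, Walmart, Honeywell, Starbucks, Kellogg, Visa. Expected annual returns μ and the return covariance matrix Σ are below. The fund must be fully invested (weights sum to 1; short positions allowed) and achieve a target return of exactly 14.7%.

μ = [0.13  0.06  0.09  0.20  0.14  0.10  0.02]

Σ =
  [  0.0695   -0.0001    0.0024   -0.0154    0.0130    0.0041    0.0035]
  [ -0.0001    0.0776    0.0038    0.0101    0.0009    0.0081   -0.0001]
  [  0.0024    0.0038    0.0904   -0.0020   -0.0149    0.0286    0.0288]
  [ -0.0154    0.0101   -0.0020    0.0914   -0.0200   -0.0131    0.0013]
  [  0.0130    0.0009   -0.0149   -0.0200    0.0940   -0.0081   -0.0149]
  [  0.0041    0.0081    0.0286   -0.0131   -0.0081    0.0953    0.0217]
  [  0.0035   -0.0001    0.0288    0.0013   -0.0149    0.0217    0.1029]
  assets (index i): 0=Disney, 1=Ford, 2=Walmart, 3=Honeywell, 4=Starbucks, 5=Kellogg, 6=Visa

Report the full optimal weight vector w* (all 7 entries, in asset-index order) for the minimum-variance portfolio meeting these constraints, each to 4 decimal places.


p=Σ⁻¹μ = [2.0787  0.1498  0.9936  3.1982  2.1252  1.3062  -0.1624]
q=Σ⁻¹𝟙 = [14.1347  9.2190  8.1972  16.9897  15.3872  8.6591  7.1395]
a=μᵀp=1.433178  b=𝟙ᵀp=9.689244  c=𝟙ᵀq=79.726380  D=ac−b²=20.380663
λ₁=(c·0.147−b)/D = (79.726380·0.147−9.689244)/20.380663 = 0.099630
λ₂=(a−b·0.147)/D = (1.433178−9.689244·0.147)/20.380663 = 0.000435
w* = 0.099630·p + 0.000435·q:
  w_0 = 0.099630·2.0787 + 0.000435·14.1347 = 0.2132  (Disney)
  w_1 = 0.099630·0.1498 + 0.000435·9.2190 = 0.0189  (Ford)
  w_2 = 0.099630·0.9936 + 0.000435·8.1972 = 0.1026  (Walmart)
  w_3 = 0.099630·3.1982 + 0.000435·16.9897 = 0.3260  (Honeywell)
  w_4 = 0.099630·2.1252 + 0.000435·15.3872 = 0.2184  (Starbucks)
  w_5 = 0.099630·1.3062 + 0.000435·8.6591 = 0.1339  (Kellogg)
  w_6 = 0.099630·-0.1624 + 0.000435·7.1395 = -0.0131  (Visa)
Σw_i=1.0000  μᵀw=0.1470
σ²=wᵀΣw=λ₁·μ_p+λ₂ = 0.099630·0.147 + 0.000435 = 0.015080 ≈ 0.0151

0.2132  0.0189  0.1026  0.3260  0.2184  0.1339  -0.0131


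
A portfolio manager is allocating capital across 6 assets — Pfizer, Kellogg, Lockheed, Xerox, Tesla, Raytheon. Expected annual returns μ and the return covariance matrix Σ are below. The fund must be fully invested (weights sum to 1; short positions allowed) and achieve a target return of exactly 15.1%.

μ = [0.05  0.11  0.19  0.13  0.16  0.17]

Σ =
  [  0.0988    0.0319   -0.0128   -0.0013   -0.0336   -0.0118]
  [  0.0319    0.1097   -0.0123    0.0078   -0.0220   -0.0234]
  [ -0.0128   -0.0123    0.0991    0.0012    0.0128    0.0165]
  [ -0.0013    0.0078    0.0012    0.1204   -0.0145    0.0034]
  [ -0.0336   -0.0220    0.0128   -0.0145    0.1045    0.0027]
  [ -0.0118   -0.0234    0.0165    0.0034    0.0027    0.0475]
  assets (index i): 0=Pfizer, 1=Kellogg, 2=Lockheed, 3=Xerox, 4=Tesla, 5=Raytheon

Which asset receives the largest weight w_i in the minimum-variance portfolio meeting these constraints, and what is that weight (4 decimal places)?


Raytheon (0.3767)

g=Σ⁻¹μ = [1.3067  2.0532  1.3282  1.1003  2.2638  4.2462]
h=Σ⁻¹𝟙 = [15.7859  14.0895  6.8953  8.7857  17.2646  27.9097]
a=μᵀg=1.770640  b=𝟙ᵀg=12.298373  c=𝟙ᵀh=90.730736  D=ac−b²=9.401512
λ₁=(c·0.151−b)/D = (90.730736·0.151−12.298373)/9.401512 = 0.149122
λ₂=(a−b·0.151)/D = (1.770640−12.298373·0.151)/9.401512 = -0.009192
w* = 0.149122·g + -0.009192·h:
  w_0 = 0.149122·1.3067 + -0.009192·15.7859 = 0.0498  (Pfizer)
  w_1 = 0.149122·2.0532 + -0.009192·14.0895 = 0.1767  (Kellogg)
  w_2 = 0.149122·1.3282 + -0.009192·6.8953 = 0.1347  (Lockheed)
  w_3 = 0.149122·1.1003 + -0.009192·8.7857 = 0.0833  (Xerox)
  w_4 = 0.149122·2.2638 + -0.009192·17.2646 = 0.1789  (Tesla)
  w_5 = 0.149122·4.2462 + -0.009192·27.9097 = 0.3767  (Raytheon)
Σw_i=1.0000  μᵀw=0.1510
σ²=wᵀΣw=λ₁·μ_p+λ₂ = 0.149122·0.151 + -0.009192 = 0.013326 ≈ 0.0133


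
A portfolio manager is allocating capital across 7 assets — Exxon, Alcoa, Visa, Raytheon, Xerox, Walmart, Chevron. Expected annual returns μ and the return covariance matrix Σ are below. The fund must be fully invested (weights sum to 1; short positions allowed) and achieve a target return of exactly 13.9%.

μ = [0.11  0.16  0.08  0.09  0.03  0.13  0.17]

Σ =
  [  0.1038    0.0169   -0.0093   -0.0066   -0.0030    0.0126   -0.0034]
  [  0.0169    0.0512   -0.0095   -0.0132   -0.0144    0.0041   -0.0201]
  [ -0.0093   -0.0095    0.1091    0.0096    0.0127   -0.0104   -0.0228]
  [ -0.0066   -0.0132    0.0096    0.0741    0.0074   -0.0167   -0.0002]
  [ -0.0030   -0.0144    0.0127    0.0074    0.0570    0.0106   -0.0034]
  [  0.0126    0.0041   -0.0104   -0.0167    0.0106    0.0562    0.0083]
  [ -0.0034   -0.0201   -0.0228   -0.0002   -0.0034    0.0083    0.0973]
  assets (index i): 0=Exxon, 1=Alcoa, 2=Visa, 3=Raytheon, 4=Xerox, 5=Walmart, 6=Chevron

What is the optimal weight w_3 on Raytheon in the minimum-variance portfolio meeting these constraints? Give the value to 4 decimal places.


0.1458

g=Σ⁻¹μ = [0.3714  5.2442  1.7662  2.3737  0.9368  2.2445  3.1035]
h=Σ⁻¹𝟙 = [5.3615  38.5028  14.7946  20.5227  19.9396  15.7146  21.2839]
a=μᵀg=2.082329  b=𝟙ᵀg=16.040177  c=𝟙ᵀh=136.119718  D=ac−b²=26.158796
λ₁=(c·0.139−b)/D = (136.119718·0.139−16.040177)/26.158796 = 0.110115
λ₂=(a−b·0.139)/D = (2.082329−16.040177·0.139)/26.158796 = -0.005629
w* = 0.110115·g + -0.005629·h:
  w_0 = 0.110115·0.3714 + -0.005629·5.3615 = 0.0107  (Exxon)
  w_1 = 0.110115·5.2442 + -0.005629·38.5028 = 0.3607  (Alcoa)
  w_2 = 0.110115·1.7662 + -0.005629·14.7946 = 0.1112  (Visa)
  w_3 = 0.110115·2.3737 + -0.005629·20.5227 = 0.1458  (Raytheon)
  w_4 = 0.110115·0.9368 + -0.005629·19.9396 = -0.0091  (Xerox)
  w_5 = 0.110115·2.2445 + -0.005629·15.7146 = 0.1587  (Walmart)
  w_6 = 0.110115·3.1035 + -0.005629·21.2839 = 0.2219  (Chevron)
Σw_i=1.0000  μᵀw=0.1390
σ²=wᵀΣw=λ₁·μ_p+λ₂ = 0.110115·0.139 + -0.005629 = 0.009677 ≈ 0.0097


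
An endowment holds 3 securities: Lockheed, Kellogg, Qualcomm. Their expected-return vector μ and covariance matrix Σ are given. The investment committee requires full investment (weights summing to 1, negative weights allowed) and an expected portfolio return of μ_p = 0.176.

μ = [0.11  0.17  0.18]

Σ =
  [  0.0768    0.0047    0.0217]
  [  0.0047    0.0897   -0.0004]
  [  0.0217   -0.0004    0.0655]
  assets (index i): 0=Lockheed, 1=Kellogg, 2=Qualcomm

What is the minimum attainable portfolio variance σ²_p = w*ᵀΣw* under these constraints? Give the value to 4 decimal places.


g=Σ⁻¹μ = [0.5933  1.8755  2.5630]
h=Σ⁻¹𝟙 = [8.8608  10.7393  12.3972]
a=μᵀg=0.845445  b=𝟙ᵀg=5.031858  c=𝟙ᵀh=31.997245  D=ac−b²=1.732322
λ₁=(c·0.176−b)/D = (31.997245·0.176−5.031858)/1.732322 = 0.346158
λ₂=(a−b·0.176)/D = (0.845445−5.031858·0.176)/1.732322 = -0.023184
w* = 0.346158·g + -0.023184·h:
  w_0 = 0.346158·0.5933 + -0.023184·8.8608 = -0.0000  (Lockheed)
  w_1 = 0.346158·1.8755 + -0.023184·10.7393 = 0.4003  (Kellogg)
  w_2 = 0.346158·2.5630 + -0.023184·12.3972 = 0.5998  (Qualcomm)
Σw_i=1.0000  μᵀw=0.1760
σ²=wᵀΣw=λ₁·μ_p+λ₂ = 0.346158·0.176 + -0.023184 = 0.037740 ≈ 0.0377

0.0377


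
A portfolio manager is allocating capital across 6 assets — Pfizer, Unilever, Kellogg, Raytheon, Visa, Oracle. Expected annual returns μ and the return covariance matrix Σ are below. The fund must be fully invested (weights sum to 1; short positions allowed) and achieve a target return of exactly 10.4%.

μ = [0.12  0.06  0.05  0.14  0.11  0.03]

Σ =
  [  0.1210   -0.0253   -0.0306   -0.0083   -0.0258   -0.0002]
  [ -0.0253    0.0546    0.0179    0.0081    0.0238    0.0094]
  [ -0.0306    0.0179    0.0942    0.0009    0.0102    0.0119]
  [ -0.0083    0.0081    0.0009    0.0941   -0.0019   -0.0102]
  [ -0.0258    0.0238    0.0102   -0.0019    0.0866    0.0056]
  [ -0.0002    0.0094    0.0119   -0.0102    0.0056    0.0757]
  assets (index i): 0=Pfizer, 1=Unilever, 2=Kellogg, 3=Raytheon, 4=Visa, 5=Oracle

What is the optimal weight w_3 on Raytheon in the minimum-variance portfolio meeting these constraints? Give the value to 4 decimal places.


0.2428

g=Σ⁻¹μ = [1.7694  0.7104  0.7510  1.6392  1.5301  0.3024]
h=Σ⁻¹𝟙 = [17.2012  14.2824  10.8369  12.1836  11.0520  10.6025]
a=μᵀg=0.699365  b=𝟙ᵀg=6.702427  c=𝟙ᵀh=76.158554  D=ac−b²=8.340102
λ₁=(c·0.104−b)/D = (76.158554·0.104−6.702427)/8.340102 = 0.146049
λ₂=(a−b·0.104)/D = (0.699365−6.702427·0.104)/8.340102 = 0.000277
w* = 0.146049·g + 0.000277·h:
  w_0 = 0.146049·1.7694 + 0.000277·17.2012 = 0.2632  (Pfizer)
  w_1 = 0.146049·0.7104 + 0.000277·14.2824 = 0.1077  (Unilever)
  w_2 = 0.146049·0.7510 + 0.000277·10.8369 = 0.1127  (Kellogg)
  w_3 = 0.146049·1.6392 + 0.000277·12.1836 = 0.2428  (Raytheon)
  w_4 = 0.146049·1.5301 + 0.000277·11.0520 = 0.2265  (Visa)
  w_5 = 0.146049·0.3024 + 0.000277·10.6025 = 0.0471  (Oracle)
Σw_i=1.0000  μᵀw=0.1040
σ²=wᵀΣw=λ₁·μ_p+λ₂ = 0.146049·0.104 + 0.000277 = 0.015466 ≈ 0.0155


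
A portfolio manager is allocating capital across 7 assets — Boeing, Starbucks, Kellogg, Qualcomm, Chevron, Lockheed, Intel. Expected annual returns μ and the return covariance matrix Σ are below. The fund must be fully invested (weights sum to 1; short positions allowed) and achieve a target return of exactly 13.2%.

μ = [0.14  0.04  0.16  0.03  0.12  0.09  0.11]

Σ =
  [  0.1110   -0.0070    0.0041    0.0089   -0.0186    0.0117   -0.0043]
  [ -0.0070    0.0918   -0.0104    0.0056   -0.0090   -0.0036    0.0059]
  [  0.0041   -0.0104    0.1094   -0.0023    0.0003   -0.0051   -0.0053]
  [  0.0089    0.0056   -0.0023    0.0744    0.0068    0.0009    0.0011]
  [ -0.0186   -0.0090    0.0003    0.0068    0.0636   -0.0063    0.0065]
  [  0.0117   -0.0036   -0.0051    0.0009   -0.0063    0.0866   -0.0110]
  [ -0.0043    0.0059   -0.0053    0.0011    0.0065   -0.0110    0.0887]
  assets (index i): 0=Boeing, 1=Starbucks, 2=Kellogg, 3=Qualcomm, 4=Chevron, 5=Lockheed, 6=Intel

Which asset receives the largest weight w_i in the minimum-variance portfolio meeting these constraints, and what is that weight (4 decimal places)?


u=Σ⁻¹μ = [1.5974  0.9535  1.6105  -0.0723  2.4825  1.3084  1.3316]
v=Σ⁻¹𝟙 = [11.0826  14.2517  11.4469  9.2100  20.1493  14.1747  11.7143]
a=μᵀu=1.079418  b=𝟙ᵀu=9.211653  c=𝟙ᵀv=92.029562  D=ac−b²=14.483839
λ₁=(c·0.132−b)/D = (92.029562·0.132−9.211653)/14.483839 = 0.202726
λ₂=(a−b·0.132)/D = (1.079418−9.211653·0.132)/14.483839 = -0.009426
w* = 0.202726·u + -0.009426·v:
  w_0 = 0.202726·1.5974 + -0.009426·11.0826 = 0.2194  (Boeing)
  w_1 = 0.202726·0.9535 + -0.009426·14.2517 = 0.0590  (Starbucks)
  w_2 = 0.202726·1.6105 + -0.009426·11.4469 = 0.2186  (Kellogg)
  w_3 = 0.202726·-0.0723 + -0.009426·9.2100 = -0.1015  (Qualcomm)
  w_4 = 0.202726·2.4825 + -0.009426·20.1493 = 0.3133  (Chevron)
  w_5 = 0.202726·1.3084 + -0.009426·14.1747 = 0.1316  (Lockheed)
  w_6 = 0.202726·1.3316 + -0.009426·11.7143 = 0.1595  (Intel)
Σw_i=1.0000  μᵀw=0.1320
σ²=wᵀΣw=λ₁·μ_p+λ₂ = 0.202726·0.132 + -0.009426 = 0.017334 ≈ 0.0173

Chevron (0.3133)


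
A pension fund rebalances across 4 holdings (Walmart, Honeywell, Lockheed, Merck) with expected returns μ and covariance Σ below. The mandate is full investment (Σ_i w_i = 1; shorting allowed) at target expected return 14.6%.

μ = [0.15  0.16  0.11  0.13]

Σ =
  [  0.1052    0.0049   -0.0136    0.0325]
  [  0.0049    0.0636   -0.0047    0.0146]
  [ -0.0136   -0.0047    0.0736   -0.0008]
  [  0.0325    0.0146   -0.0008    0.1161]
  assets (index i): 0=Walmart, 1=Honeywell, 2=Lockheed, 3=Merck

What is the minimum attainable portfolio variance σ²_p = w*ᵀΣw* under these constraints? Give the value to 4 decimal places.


0.0261

u=Σ⁻¹μ = [1.4286  2.4500  1.9196  0.4249]
v=Σ⁻¹𝟙 = [9.6446  15.2480  16.3875  4.1089]
a=μᵀu=0.872689  b=𝟙ᵀu=6.223154  c=𝟙ᵀv=45.389008  D=ac−b²=0.882844
λ₁=(c·0.146−b)/D = (45.389008·0.146−6.223154)/0.882844 = 0.457205
λ₂=(a−b·0.146)/D = (0.872689−6.223154·0.146)/0.882844 = -0.040654
w* = 0.457205·u + -0.040654·v:
  w_0 = 0.457205·1.4286 + -0.040654·9.6446 = 0.2611  (Walmart)
  w_1 = 0.457205·2.4500 + -0.040654·15.2480 = 0.5002  (Honeywell)
  w_2 = 0.457205·1.9196 + -0.040654·16.3875 = 0.2114  (Lockheed)
  w_3 = 0.457205·0.4249 + -0.040654·4.1089 = 0.0272  (Merck)
Σw_i=1.0000  μᵀw=0.1460
σ²=wᵀΣw=λ₁·μ_p+λ₂ = 0.457205·0.146 + -0.040654 = 0.026098 ≈ 0.0261


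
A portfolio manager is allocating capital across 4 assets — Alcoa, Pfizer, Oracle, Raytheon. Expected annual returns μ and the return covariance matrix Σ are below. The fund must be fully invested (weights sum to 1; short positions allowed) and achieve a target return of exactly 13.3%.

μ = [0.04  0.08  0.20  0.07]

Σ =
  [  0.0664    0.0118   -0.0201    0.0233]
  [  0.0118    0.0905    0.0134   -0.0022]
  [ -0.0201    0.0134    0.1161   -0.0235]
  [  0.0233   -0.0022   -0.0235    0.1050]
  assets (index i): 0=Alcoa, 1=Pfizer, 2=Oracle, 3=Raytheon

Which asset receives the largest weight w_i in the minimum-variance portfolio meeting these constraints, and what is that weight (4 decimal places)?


u=Σ⁻¹μ = [0.7812  0.5104  1.9912  0.9497]
v=Σ⁻¹𝟙 = [14.0998  7.6529  12.0435  9.2508]
a=μᵀu=0.536799  b=𝟙ᵀu=4.232482  c=𝟙ᵀv=43.047026  D=ac−b²=5.193698
λ₁=(c·0.133−b)/D = (43.047026·0.133−4.232482)/5.193698 = 0.287420
λ₂=(a−b·0.133)/D = (0.536799−4.232482·0.133)/5.193698 = -0.005029
w* = 0.287420·u + -0.005029·v:
  w_0 = 0.287420·0.7812 + -0.005029·14.0998 = 0.1536  (Alcoa)
  w_1 = 0.287420·0.5104 + -0.005029·7.6529 = 0.1082  (Pfizer)
  w_2 = 0.287420·1.9912 + -0.005029·12.0435 = 0.5117  (Oracle)
  w_3 = 0.287420·0.9497 + -0.005029·9.2508 = 0.2264  (Raytheon)
Σw_i=1.0000  μᵀw=0.1330
σ²=wᵀΣw=λ₁·μ_p+λ₂ = 0.287420·0.133 + -0.005029 = 0.033197 ≈ 0.0332

Oracle (0.5117)


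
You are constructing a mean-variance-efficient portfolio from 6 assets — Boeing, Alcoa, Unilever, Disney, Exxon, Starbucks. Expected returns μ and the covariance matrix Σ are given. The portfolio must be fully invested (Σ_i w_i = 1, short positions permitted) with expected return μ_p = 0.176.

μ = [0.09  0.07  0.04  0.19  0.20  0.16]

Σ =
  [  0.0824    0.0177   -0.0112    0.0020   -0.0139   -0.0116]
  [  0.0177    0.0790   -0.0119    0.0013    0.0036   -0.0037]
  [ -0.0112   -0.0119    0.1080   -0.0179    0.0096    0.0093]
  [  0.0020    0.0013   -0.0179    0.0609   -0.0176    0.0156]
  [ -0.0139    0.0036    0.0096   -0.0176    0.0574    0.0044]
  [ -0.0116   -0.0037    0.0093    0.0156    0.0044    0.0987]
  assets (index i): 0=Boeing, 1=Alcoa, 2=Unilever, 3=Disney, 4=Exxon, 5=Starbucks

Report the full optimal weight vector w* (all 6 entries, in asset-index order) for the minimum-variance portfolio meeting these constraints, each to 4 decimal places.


0.1378  -0.0128  0.0277  0.3634  0.4228  0.0611

u=Σ⁻¹μ = [2.0203  0.2891  0.8387  4.5678  5.1514  0.8387]
v=Σ⁻¹𝟙 = [16.4834  9.6676  13.4571  25.6005  25.9490  5.9603]
a=μᵀu=2.267974  b=𝟙ᵀu=13.706053  c=𝟙ᵀv=97.117829  D=ac−b²=32.404855
λ₁=(c·0.176−b)/D = (97.117829·0.176−13.706053)/32.404855 = 0.104512
λ₂=(a−b·0.176)/D = (2.267974−13.706053·0.176)/32.404855 = -0.004453
w* = 0.104512·u + -0.004453·v:
  w_0 = 0.104512·2.0203 + -0.004453·16.4834 = 0.1378  (Boeing)
  w_1 = 0.104512·0.2891 + -0.004453·9.6676 = -0.0128  (Alcoa)
  w_2 = 0.104512·0.8387 + -0.004453·13.4571 = 0.0277  (Unilever)
  w_3 = 0.104512·4.5678 + -0.004453·25.6005 = 0.3634  (Disney)
  w_4 = 0.104512·5.1514 + -0.004453·25.9490 = 0.4228  (Exxon)
  w_5 = 0.104512·0.8387 + -0.004453·5.9603 = 0.0611  (Starbucks)
Σw_i=1.0000  μᵀw=0.1760
σ²=wᵀΣw=λ₁·μ_p+λ₂ = 0.104512·0.176 + -0.004453 = 0.013941 ≈ 0.0139


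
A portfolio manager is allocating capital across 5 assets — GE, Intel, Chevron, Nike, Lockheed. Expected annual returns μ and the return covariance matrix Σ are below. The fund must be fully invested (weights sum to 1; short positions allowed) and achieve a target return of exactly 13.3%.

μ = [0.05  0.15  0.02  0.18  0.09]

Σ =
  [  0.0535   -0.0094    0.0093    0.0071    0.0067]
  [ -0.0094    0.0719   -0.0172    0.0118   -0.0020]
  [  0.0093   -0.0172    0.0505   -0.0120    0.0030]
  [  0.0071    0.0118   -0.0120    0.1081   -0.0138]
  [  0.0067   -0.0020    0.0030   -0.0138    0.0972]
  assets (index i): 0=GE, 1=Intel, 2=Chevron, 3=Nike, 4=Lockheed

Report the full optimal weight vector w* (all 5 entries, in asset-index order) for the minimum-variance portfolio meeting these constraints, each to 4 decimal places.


g=Σ⁻¹μ = [0.7357  2.2662  1.3613  1.6630  1.1159]
h=Σ⁻¹𝟙 = [15.1898  20.6964  25.8603  10.1813  10.3142]
a=μᵀg=0.803710  b=𝟙ᵀg=7.142062  c=𝟙ᵀh=82.241962  D=ac−b²=15.089671
λ₁=(c·0.133−b)/D = (82.241962·0.133−7.142062)/15.089671 = 0.251571
λ₂=(a−b·0.133)/D = (0.803710−7.142062·0.133)/15.089671 = -0.009688
w* = 0.251571·g + -0.009688·h:
  w_0 = 0.251571·0.7357 + -0.009688·15.1898 = 0.0379  (GE)
  w_1 = 0.251571·2.2662 + -0.009688·20.6964 = 0.3696  (Intel)
  w_2 = 0.251571·1.3613 + -0.009688·25.8603 = 0.0919  (Chevron)
  w_3 = 0.251571·1.6630 + -0.009688·10.1813 = 0.3197  (Nike)
  w_4 = 0.251571·1.1159 + -0.009688·10.3142 = 0.1808  (Lockheed)
Σw_i=1.0000  μᵀw=0.1330
σ²=wᵀΣw=λ₁·μ_p+λ₂ = 0.251571·0.133 + -0.009688 = 0.023771 ≈ 0.0238

0.0379  0.3696  0.0919  0.3197  0.1808


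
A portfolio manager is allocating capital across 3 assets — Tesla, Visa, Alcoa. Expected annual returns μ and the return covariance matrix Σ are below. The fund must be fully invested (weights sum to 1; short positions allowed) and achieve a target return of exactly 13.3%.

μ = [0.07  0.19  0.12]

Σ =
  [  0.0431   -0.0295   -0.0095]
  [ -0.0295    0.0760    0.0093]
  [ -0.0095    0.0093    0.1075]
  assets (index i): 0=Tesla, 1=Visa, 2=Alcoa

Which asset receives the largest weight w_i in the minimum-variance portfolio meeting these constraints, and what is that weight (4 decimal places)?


p=Σ⁻¹μ = [4.7603  4.2042  1.1732]
q=Σ⁻¹𝟙 = [45.8689  29.6417  10.7915]
a=μᵀp=1.272806  b=𝟙ᵀp=10.137736  c=𝟙ᵀq=86.302168  D=ac−b²=7.072206
λ₁=(c·0.133−b)/D = (86.302168·0.133−10.137736)/7.072206 = 0.189538
λ₂=(a−b·0.133)/D = (1.272806−10.137736·0.133)/7.072206 = -0.010677
w* = 0.189538·p + -0.010677·q:
  w_0 = 0.189538·4.7603 + -0.010677·45.8689 = 0.4125  (Tesla)
  w_1 = 0.189538·4.2042 + -0.010677·29.6417 = 0.4804  (Visa)
  w_2 = 0.189538·1.1732 + -0.010677·10.7915 = 0.1071  (Alcoa)
Σw_i=1.0000  μᵀw=0.1330
σ²=wᵀΣw=λ₁·μ_p+λ₂ = 0.189538·0.133 + -0.010677 = 0.014531 ≈ 0.0145

Visa (0.4804)


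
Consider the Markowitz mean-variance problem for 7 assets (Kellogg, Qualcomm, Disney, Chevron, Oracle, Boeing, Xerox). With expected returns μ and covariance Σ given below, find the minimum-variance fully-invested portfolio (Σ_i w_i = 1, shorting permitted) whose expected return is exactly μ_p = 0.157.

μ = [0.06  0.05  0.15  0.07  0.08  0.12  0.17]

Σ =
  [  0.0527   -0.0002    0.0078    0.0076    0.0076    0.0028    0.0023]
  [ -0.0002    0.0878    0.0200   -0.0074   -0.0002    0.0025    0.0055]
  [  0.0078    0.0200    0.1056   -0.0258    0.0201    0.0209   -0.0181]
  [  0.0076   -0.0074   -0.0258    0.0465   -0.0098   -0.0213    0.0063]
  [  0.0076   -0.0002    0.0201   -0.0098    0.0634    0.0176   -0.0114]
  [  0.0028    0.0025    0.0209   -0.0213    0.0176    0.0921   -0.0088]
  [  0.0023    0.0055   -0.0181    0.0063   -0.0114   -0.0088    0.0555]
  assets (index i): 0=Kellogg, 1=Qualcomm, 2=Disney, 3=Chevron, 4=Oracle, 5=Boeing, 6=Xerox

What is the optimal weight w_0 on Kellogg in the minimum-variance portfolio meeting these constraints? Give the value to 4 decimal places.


x=Σ⁻¹μ = [-0.1404  0.0216  2.3451  3.3359  1.3018  1.6780  3.9864]
y=Σ⁻¹𝟙 = [7.5574  9.4952  13.9761  36.6055  16.1294  14.7626  22.8204]
a=μᵀx=1.561123  b=𝟙ᵀx=12.528358  c=𝟙ᵀy=121.346778  D=ac−b²=32.477444
λ₁=(c·0.157−b)/D = (121.346778·0.157−12.528358)/32.477444 = 0.200850
λ₂=(a−b·0.157)/D = (1.561123−12.528358·0.157)/32.477444 = -0.012496
w* = 0.200850·x + -0.012496·y:
  w_0 = 0.200850·-0.1404 + -0.012496·7.5574 = -0.1226  (Kellogg)
  w_1 = 0.200850·0.0216 + -0.012496·9.4952 = -0.1143  (Qualcomm)
  w_2 = 0.200850·2.3451 + -0.012496·13.9761 = 0.2964  (Disney)
  w_3 = 0.200850·3.3359 + -0.012496·36.6055 = 0.2126  (Chevron)
  w_4 = 0.200850·1.3018 + -0.012496·16.1294 = 0.0599  (Oracle)
  w_5 = 0.200850·1.6780 + -0.012496·14.7626 = 0.1526  (Boeing)
  w_6 = 0.200850·3.9864 + -0.012496·22.8204 = 0.5155  (Xerox)
Σw_i=1.0000  μᵀw=0.1570
σ²=wᵀΣw=λ₁·μ_p+λ₂ = 0.200850·0.157 + -0.012496 = 0.019038 ≈ 0.0190

-0.1226


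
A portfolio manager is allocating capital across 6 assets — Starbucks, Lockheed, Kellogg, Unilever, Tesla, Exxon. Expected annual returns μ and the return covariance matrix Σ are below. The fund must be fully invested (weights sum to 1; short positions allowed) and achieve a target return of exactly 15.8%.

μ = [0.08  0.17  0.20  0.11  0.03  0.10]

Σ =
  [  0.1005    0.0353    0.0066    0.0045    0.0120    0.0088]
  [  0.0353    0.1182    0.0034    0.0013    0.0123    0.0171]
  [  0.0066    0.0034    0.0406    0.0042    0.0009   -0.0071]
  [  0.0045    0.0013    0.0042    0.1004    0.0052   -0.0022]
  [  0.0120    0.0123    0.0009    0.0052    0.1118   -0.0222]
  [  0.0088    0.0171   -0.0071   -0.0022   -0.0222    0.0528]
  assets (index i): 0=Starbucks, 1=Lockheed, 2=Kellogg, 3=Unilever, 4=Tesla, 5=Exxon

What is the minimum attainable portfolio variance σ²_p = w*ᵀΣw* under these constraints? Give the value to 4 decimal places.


0.0160

g=Σ⁻¹μ = [-0.2091  0.8906  5.2418  0.8994  0.6349  2.6496]
h=Σ⁻¹𝟙 = [3.3180  1.1873  27.6523  8.5553  13.3343  27.6832]
a=μᵀg=1.565971  b=𝟙ᵀg=10.107164  c=𝟙ᵀh=81.730333  D=ac−b²=25.832532
λ₁=(c·0.158−b)/D = (81.730333·0.158−10.107164)/25.832532 = 0.108632
λ₂=(a−b·0.158)/D = (1.565971−10.107164·0.158)/25.832532 = -0.001199
w* = 0.108632·g + -0.001199·h:
  w_0 = 0.108632·-0.2091 + -0.001199·3.3180 = -0.0267  (Starbucks)
  w_1 = 0.108632·0.8906 + -0.001199·1.1873 = 0.0953  (Lockheed)
  w_2 = 0.108632·5.2418 + -0.001199·27.6523 = 0.5363  (Kellogg)
  w_3 = 0.108632·0.8994 + -0.001199·8.5553 = 0.0874  (Unilever)
  w_4 = 0.108632·0.6349 + -0.001199·13.3343 = 0.0530  (Tesla)
  w_5 = 0.108632·2.6496 + -0.001199·27.6832 = 0.2547  (Exxon)
Σw_i=1.0000  μᵀw=0.1580
σ²=wᵀΣw=λ₁·μ_p+λ₂ = 0.108632·0.158 + -0.001199 = 0.015965 ≈ 0.0160


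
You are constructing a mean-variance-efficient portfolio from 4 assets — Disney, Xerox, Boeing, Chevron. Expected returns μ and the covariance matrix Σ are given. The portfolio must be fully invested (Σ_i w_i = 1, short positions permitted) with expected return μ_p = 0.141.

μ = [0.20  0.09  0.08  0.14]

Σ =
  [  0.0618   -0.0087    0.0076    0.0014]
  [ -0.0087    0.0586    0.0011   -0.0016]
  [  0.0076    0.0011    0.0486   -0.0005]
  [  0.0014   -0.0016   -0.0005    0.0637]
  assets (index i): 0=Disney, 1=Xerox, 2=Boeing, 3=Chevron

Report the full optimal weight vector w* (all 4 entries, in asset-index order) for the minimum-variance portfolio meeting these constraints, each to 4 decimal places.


0.3639  0.2440  0.1439  0.2482

g=Σ⁻¹μ = [3.3432  2.0712  1.0989  2.1850]
h=Σ⁻¹𝟙 = [16.3984  19.6026  17.7324  15.9697]
a=μᵀg=1.248854  b=𝟙ᵀg=8.698261  c=𝟙ᵀh=69.703089  D=ac−b²=11.389243
λ₁=(c·0.141−b)/D = (69.703089·0.141−8.698261)/11.389243 = 0.099205
λ₂=(a−b·0.141)/D = (1.248854−8.698261·0.141)/11.389243 = 0.001967
w* = 0.099205·g + 0.001967·h:
  w_0 = 0.099205·3.3432 + 0.001967·16.3984 = 0.3639  (Disney)
  w_1 = 0.099205·2.0712 + 0.001967·19.6026 = 0.2440  (Xerox)
  w_2 = 0.099205·1.0989 + 0.001967·17.7324 = 0.1439  (Boeing)
  w_3 = 0.099205·2.1850 + 0.001967·15.9697 = 0.2482  (Chevron)
Σw_i=1.0000  μᵀw=0.1410
σ²=wᵀΣw=λ₁·μ_p+λ₂ = 0.099205·0.141 + 0.001967 = 0.015955 ≈ 0.0160


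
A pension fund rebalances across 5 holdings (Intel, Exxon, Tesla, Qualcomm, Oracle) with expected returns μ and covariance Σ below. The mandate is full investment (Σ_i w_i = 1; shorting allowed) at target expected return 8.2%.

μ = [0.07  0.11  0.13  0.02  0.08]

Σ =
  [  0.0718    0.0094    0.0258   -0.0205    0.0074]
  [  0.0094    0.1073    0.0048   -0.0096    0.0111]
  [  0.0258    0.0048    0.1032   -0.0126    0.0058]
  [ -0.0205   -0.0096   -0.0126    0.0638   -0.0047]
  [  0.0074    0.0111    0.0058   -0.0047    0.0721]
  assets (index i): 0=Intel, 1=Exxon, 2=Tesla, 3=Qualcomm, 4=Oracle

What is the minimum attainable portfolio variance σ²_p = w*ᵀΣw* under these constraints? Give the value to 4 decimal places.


0.0178

u=Σ⁻¹μ = [0.6291  0.9133  1.1255  0.9398  0.8751]
v=Σ⁻¹𝟙 = [15.8054  8.5462  7.6542  24.4274  11.9083]
a=μᵀu=0.379614  b=𝟙ᵀu=4.482724  c=𝟙ᵀv=68.341532  D=ac−b²=5.848567
λ₁=(c·0.082−b)/D = (68.341532·0.082−4.482724)/5.848567 = 0.191719
λ₂=(a−b·0.082)/D = (0.379614−4.482724·0.082)/5.848567 = 0.002057
w* = 0.191719·u + 0.002057·v:
  w_0 = 0.191719·0.6291 + 0.002057·15.8054 = 0.1531  (Intel)
  w_1 = 0.191719·0.9133 + 0.002057·8.5462 = 0.1927  (Exxon)
  w_2 = 0.191719·1.1255 + 0.002057·7.6542 = 0.2315  (Tesla)
  w_3 = 0.191719·0.9398 + 0.002057·24.4274 = 0.2304  (Qualcomm)
  w_4 = 0.191719·0.8751 + 0.002057·11.9083 = 0.1923  (Oracle)
Σw_i=1.0000  μᵀw=0.0820
σ²=wᵀΣw=λ₁·μ_p+λ₂ = 0.191719·0.082 + 0.002057 = 0.017778 ≈ 0.0178


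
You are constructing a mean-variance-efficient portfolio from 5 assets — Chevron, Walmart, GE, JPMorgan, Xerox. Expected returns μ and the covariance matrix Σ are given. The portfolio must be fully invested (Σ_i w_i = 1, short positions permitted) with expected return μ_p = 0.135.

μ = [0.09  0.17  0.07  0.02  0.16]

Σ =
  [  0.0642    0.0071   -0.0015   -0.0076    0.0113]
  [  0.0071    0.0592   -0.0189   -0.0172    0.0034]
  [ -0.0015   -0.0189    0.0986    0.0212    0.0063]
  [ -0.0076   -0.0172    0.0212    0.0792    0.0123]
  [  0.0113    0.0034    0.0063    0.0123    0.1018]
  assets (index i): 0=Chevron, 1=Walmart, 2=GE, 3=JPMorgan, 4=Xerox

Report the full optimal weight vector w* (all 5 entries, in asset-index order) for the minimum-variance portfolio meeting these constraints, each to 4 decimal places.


u=Σ⁻¹μ = [0.9216  3.2138  1.1451  0.5420  1.2257]
v=Σ⁻¹𝟙 = [14.2352  22.8806  11.1587  15.2054  4.9511]
a=μᵀu=0.916400  b=𝟙ᵀu=7.048257  c=𝟙ᵀv=68.430998  D=ac−b²=13.032230
λ₁=(c·0.135−b)/D = (68.430998·0.135−7.048257)/13.032230 = 0.168039
λ₂=(a−b·0.135)/D = (0.916400−7.048257·0.135)/13.032230 = -0.002694
w* = 0.168039·u + -0.002694·v:
  w_0 = 0.168039·0.9216 + -0.002694·14.2352 = 0.1165  (Chevron)
  w_1 = 0.168039·3.2138 + -0.002694·22.8806 = 0.4784  (Walmart)
  w_2 = 0.168039·1.1451 + -0.002694·11.1587 = 0.1624  (GE)
  w_3 = 0.168039·0.5420 + -0.002694·15.2054 = 0.0501  (JPMorgan)
  w_4 = 0.168039·1.2257 + -0.002694·4.9511 = 0.1926  (Xerox)
Σw_i=1.0000  μᵀw=0.1350
σ²=wᵀΣw=λ₁·μ_p+λ₂ = 0.168039·0.135 + -0.002694 = 0.019991 ≈ 0.0200

0.1165  0.4784  0.1624  0.0501  0.1926


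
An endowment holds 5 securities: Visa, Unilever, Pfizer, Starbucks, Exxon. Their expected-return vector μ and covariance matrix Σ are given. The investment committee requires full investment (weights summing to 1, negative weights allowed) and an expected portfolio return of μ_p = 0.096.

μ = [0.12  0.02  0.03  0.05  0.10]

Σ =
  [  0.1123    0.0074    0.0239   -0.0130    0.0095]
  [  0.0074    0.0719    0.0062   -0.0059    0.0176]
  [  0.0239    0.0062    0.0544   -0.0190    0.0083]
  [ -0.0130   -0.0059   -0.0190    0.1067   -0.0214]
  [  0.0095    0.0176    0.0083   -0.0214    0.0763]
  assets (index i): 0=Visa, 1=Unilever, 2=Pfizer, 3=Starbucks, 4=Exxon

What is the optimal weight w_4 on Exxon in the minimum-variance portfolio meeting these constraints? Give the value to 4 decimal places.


0.4459

u=Σ⁻¹μ = [1.0137  -0.1239  0.2190  0.9142  1.4456]
v=Σ⁻¹𝟙 = [5.0677  9.9962  18.8180  16.4474  12.7354]
a=μᵀu=0.315996  b=𝟙ᵀu=3.468501  c=𝟙ᵀv=63.064722  D=ac−b²=7.897724
λ₁=(c·0.096−b)/D = (63.064722·0.096−3.468501)/7.897724 = 0.327400
λ₂=(a−b·0.096)/D = (0.315996−3.468501·0.096)/7.897724 = -0.002150
w* = 0.327400·u + -0.002150·v:
  w_0 = 0.327400·1.0137 + -0.002150·5.0677 = 0.3210  (Visa)
  w_1 = 0.327400·-0.1239 + -0.002150·9.9962 = -0.0620  (Unilever)
  w_2 = 0.327400·0.2190 + -0.002150·18.8180 = 0.0312  (Pfizer)
  w_3 = 0.327400·0.9142 + -0.002150·16.4474 = 0.2639  (Starbucks)
  w_4 = 0.327400·1.4456 + -0.002150·12.7354 = 0.4459  (Exxon)
Σw_i=1.0000  μᵀw=0.0960
σ²=wᵀΣw=λ₁·μ_p+λ₂ = 0.327400·0.096 + -0.002150 = 0.029280 ≈ 0.0293


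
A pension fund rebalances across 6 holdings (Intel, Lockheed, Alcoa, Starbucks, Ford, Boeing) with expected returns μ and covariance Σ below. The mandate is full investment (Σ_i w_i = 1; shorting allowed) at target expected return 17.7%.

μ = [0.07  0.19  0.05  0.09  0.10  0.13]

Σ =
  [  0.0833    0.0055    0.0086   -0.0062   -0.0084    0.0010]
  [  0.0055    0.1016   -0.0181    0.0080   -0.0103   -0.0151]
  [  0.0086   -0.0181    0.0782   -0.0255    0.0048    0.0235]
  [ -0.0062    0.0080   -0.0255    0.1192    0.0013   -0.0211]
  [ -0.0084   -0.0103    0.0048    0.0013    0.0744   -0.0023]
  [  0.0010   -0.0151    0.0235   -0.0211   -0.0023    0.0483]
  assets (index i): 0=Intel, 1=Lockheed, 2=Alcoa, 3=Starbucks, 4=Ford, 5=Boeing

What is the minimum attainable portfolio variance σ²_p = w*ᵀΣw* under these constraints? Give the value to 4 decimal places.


u=Σ⁻¹μ = [0.8899  2.5493  0.2517  1.3786  1.8820  4.0395]
v=Σ⁻¹𝟙 = [12.3586  15.6943  10.6252  14.9380  16.9130  27.5160]
a=μᵀu=1.396666  b=𝟙ᵀu=10.991084  c=𝟙ᵀv=98.045210  D=ac−b²=16.132514
λ₁=(c·0.177−b)/D = (98.045210·0.177−10.991084)/16.132514 = 0.394416
λ₂=(a−b·0.177)/D = (1.396666−10.991084·0.177)/16.132514 = -0.034016
w* = 0.394416·u + -0.034016·v:
  w_0 = 0.394416·0.8899 + -0.034016·12.3586 = -0.0694  (Intel)
  w_1 = 0.394416·2.5493 + -0.034016·15.6943 = 0.4717  (Lockheed)
  w_2 = 0.394416·0.2517 + -0.034016·10.6252 = -0.2622  (Alcoa)
  w_3 = 0.394416·1.3786 + -0.034016·14.9380 = 0.0356  (Starbucks)
  w_4 = 0.394416·1.8820 + -0.034016·16.9130 = 0.1670  (Ford)
  w_5 = 0.394416·4.0395 + -0.034016·27.5160 = 0.6573  (Boeing)
Σw_i=1.0000  μᵀw=0.1770
σ²=wᵀΣw=λ₁·μ_p+λ₂ = 0.394416·0.177 + -0.034016 = 0.035796 ≈ 0.0358

0.0358


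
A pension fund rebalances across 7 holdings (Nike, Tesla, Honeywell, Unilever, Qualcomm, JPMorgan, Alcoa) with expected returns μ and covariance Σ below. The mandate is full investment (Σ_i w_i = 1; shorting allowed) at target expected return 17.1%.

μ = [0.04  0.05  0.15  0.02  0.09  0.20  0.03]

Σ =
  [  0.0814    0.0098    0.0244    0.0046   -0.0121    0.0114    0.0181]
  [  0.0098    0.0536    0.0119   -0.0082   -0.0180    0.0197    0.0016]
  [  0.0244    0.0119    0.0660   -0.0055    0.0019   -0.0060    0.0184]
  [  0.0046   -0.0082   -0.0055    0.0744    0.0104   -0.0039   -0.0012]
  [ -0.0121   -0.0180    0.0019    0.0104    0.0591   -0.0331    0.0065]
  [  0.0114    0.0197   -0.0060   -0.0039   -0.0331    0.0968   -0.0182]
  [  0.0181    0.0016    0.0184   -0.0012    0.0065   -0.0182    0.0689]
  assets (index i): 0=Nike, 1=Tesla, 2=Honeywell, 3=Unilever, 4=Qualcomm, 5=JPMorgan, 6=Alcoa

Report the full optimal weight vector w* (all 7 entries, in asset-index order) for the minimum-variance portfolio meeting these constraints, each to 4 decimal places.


g=Σ⁻¹μ = [-0.3961  0.3260  2.4653  0.2394  3.2834  3.4202  0.4714]
h=Σ⁻¹𝟙 = [5.8635  20.8663  7.5643  12.7633  31.5378  19.5840  12.8890]
a=μᵀg=1.368733  b=𝟙ᵀg=9.809644  c=𝟙ᵀh=111.068191  D=ac−b²=55.793594
λ₁=(c·0.171−b)/D = (111.068191·0.171−9.809644)/55.793594 = 0.164589
λ₂=(a−b·0.171)/D = (1.368733−9.809644·0.171)/55.793594 = -0.005533
w* = 0.164589·g + -0.005533·h:
  w_0 = 0.164589·-0.3961 + -0.005533·5.8635 = -0.0976  (Nike)
  w_1 = 0.164589·0.3260 + -0.005533·20.8663 = -0.0618  (Tesla)
  w_2 = 0.164589·2.4653 + -0.005533·7.5643 = 0.3639  (Honeywell)
  w_3 = 0.164589·0.2394 + -0.005533·12.7633 = -0.0312  (Unilever)
  w_4 = 0.164589·3.2834 + -0.005533·31.5378 = 0.3659  (Qualcomm)
  w_5 = 0.164589·3.4202 + -0.005533·19.5840 = 0.4546  (JPMorgan)
  w_6 = 0.164589·0.4714 + -0.005533·12.8890 = 0.0063  (Alcoa)
Σw_i=1.0000  μᵀw=0.1710
σ²=wᵀΣw=λ₁·μ_p+λ₂ = 0.164589·0.171 + -0.005533 = 0.022612 ≈ 0.0226

-0.0976  -0.0618  0.3639  -0.0312  0.3659  0.4546  0.0063
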